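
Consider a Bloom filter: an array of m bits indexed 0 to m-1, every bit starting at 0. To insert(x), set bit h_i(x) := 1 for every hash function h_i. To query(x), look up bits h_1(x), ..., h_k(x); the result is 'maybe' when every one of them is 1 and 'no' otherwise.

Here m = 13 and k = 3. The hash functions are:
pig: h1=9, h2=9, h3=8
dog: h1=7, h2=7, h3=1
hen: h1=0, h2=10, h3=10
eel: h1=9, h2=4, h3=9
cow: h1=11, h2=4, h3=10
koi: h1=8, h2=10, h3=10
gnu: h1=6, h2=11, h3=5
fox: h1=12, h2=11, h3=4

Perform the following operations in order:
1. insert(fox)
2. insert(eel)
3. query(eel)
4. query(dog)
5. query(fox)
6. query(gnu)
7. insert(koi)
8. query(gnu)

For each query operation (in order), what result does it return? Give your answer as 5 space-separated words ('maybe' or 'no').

Answer: maybe no maybe no no

Derivation:
Start: bits=0000000000000
Op 1: insert fox -> sets bits 4 11 12 -> bits=0000100000011
Op 2: insert eel -> sets bits 4 9 -> bits=0000100001011
Op 3: query eel -> checks bit4=1, bit9=1 (all 1) -> maybe
Op 4: query dog -> checks bit1=0, bit7=0 (has a 0) -> no
Op 5: query fox -> checks bit4=1, bit11=1, bit12=1 (all 1) -> maybe
Op 6: query gnu -> checks bit5=0, bit6=0, bit11=1 (has a 0) -> no
Op 7: insert koi -> sets bits 8 10 -> bits=0000100011111
Op 8: query gnu -> checks bit5=0, bit6=0, bit11=1 (has a 0) -> no
Query results in order: maybe no maybe no no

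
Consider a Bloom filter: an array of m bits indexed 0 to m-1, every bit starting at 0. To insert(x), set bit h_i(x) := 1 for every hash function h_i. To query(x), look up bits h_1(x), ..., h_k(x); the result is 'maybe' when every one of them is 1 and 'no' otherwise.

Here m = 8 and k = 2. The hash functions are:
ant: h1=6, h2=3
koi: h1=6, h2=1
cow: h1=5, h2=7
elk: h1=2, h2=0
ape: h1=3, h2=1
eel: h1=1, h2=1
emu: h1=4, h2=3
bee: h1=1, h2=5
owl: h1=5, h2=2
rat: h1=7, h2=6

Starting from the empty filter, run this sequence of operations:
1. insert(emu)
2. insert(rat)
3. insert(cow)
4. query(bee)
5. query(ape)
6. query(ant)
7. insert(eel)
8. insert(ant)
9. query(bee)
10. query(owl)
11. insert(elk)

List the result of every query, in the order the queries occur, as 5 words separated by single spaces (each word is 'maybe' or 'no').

Answer: no no maybe maybe no

Derivation:
Start: bits=00000000
Op 1: insert emu -> sets bits 3 4 -> bits=00011000
Op 2: insert rat -> sets bits 6 7 -> bits=00011011
Op 3: insert cow -> sets bits 5 7 -> bits=00011111
Op 4: query bee -> checks bit1=0, bit5=1 (has a 0) -> no
Op 5: query ape -> checks bit1=0, bit3=1 (has a 0) -> no
Op 6: query ant -> checks bit3=1, bit6=1 (all 1) -> maybe
Op 7: insert eel -> sets bits 1 -> bits=01011111
Op 8: insert ant -> sets bits 3 6 -> bits=01011111
Op 9: query bee -> checks bit1=1, bit5=1 (all 1) -> maybe
Op 10: query owl -> checks bit2=0, bit5=1 (has a 0) -> no
Op 11: insert elk -> sets bits 0 2 -> bits=11111111
Query results in order: no no maybe maybe no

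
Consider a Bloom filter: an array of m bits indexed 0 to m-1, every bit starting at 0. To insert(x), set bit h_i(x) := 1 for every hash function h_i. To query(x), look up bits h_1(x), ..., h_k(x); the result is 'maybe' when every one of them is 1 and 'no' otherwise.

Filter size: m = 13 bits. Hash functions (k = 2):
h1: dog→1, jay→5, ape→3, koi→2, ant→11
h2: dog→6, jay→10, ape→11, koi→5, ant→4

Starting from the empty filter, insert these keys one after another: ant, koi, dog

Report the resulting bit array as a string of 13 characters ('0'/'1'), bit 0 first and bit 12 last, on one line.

Start: bits=0000000000000
After insert 'ant': sets bits 4 11 -> bits=0000100000010
After insert 'koi': sets bits 2 5 -> bits=0010110000010
After insert 'dog': sets bits 1 6 -> bits=0110111000010

Answer: 0110111000010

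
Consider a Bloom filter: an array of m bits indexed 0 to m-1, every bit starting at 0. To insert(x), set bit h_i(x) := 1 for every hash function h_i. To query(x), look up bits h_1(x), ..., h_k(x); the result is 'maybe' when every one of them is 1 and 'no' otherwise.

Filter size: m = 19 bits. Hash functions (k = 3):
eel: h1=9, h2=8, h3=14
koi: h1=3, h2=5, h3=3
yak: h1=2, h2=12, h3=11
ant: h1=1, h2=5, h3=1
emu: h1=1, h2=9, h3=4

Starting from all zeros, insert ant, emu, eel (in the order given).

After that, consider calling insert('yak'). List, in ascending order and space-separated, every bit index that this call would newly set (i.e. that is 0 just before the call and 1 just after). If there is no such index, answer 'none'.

Answer: 2 11 12

Derivation:
Start: bits=0000000000000000000
After insert 'ant': sets bits 1 5 -> bits=0100010000000000000
After insert 'emu': sets bits 1 4 9 -> bits=0100110001000000000
After insert 'eel': sets bits 8 9 14 -> bits=0100110011000010000
insert 'yak' would touch bits 2 11 12; currently bit2=0, bit11=0, bit12=0
Bits that are 0 among those (would change 0->1): 2 11 12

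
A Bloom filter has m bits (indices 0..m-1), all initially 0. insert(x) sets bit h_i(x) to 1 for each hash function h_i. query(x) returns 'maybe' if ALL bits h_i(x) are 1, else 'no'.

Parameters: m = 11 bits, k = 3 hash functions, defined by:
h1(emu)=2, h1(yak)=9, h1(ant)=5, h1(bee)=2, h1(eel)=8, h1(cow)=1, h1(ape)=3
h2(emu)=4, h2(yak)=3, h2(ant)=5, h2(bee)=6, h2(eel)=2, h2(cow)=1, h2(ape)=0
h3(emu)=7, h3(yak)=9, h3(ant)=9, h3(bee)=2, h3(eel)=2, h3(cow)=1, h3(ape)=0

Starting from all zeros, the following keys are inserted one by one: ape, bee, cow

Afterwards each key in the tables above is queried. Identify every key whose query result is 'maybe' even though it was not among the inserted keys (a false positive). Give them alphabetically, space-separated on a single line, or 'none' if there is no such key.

Answer: none

Derivation:
Start: bits=00000000000
After insert 'ape': sets bits 0 3 -> bits=10010000000
After insert 'bee': sets bits 2 6 -> bits=10110010000
After insert 'cow': sets bits 1 -> bits=11110010000
Not inserted: ant eel emu yak — query each against bits=11110010000:
query ant: checks bit5=0, bit9=0 (has a 0) -> no => not a false positive
query eel: checks bit2=1, bit8=0 (has a 0) -> no => not a false positive
query emu: checks bit2=1, bit4=0, bit7=0 (has a 0) -> no => not a false positive
query yak: checks bit3=1, bit9=0 (has a 0) -> no => not a false positive
False positives (alphabetical): none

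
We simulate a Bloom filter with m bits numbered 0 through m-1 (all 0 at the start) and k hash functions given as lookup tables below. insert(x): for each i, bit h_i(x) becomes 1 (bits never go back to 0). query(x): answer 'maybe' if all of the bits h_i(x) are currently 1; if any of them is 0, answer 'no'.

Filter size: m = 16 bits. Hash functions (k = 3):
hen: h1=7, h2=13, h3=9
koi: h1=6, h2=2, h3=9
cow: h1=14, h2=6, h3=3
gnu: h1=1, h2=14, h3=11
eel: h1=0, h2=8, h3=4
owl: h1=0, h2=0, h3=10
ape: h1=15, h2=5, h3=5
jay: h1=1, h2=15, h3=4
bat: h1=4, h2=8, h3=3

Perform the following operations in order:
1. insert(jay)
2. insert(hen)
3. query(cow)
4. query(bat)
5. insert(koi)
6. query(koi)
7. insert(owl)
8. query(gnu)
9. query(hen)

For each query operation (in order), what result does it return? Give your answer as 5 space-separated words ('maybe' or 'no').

Answer: no no maybe no maybe

Derivation:
Start: bits=0000000000000000
Op 1: insert jay -> sets bits 1 4 15 -> bits=0100100000000001
Op 2: insert hen -> sets bits 7 9 13 -> bits=0100100101000101
Op 3: query cow -> checks bit3=0, bit6=0, bit14=0 (has a 0) -> no
Op 4: query bat -> checks bit3=0, bit4=1, bit8=0 (has a 0) -> no
Op 5: insert koi -> sets bits 2 6 9 -> bits=0110101101000101
Op 6: query koi -> checks bit2=1, bit6=1, bit9=1 (all 1) -> maybe
Op 7: insert owl -> sets bits 0 10 -> bits=1110101101100101
Op 8: query gnu -> checks bit1=1, bit11=0, bit14=0 (has a 0) -> no
Op 9: query hen -> checks bit7=1, bit9=1, bit13=1 (all 1) -> maybe
Query results in order: no no maybe no maybe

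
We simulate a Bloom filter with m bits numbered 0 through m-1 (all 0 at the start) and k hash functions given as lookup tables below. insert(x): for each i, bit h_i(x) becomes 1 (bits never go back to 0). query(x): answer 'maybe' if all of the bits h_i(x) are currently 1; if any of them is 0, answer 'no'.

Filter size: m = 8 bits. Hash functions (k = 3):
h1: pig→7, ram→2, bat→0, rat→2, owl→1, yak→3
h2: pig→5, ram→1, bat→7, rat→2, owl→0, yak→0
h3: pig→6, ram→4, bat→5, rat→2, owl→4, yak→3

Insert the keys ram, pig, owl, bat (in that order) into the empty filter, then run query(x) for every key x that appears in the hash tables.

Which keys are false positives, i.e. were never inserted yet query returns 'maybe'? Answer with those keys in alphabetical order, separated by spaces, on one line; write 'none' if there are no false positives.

Answer: rat

Derivation:
Start: bits=00000000
After insert 'ram': sets bits 1 2 4 -> bits=01101000
After insert 'pig': sets bits 5 6 7 -> bits=01101111
After insert 'owl': sets bits 0 1 4 -> bits=11101111
After insert 'bat': sets bits 0 5 7 -> bits=11101111
Not inserted: rat yak — query each against bits=11101111:
query rat: checks bit2=1 (all 1) -> maybe => FALSE POSITIVE
query yak: checks bit0=1, bit3=0 (has a 0) -> no => not a false positive
False positives (alphabetical): rat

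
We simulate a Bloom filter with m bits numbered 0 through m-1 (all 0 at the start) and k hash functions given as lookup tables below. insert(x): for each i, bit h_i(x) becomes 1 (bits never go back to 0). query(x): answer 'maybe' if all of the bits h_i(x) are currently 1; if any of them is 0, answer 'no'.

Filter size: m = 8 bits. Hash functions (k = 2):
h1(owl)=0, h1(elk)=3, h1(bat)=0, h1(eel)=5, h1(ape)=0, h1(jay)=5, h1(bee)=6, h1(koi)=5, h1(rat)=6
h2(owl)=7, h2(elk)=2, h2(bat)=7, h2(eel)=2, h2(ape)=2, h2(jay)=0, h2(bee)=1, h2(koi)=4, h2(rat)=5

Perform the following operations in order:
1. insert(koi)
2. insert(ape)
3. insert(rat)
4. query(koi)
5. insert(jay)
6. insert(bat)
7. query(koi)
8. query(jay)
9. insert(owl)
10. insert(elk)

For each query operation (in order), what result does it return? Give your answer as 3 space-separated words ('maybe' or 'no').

Answer: maybe maybe maybe

Derivation:
Start: bits=00000000
Op 1: insert koi -> sets bits 4 5 -> bits=00001100
Op 2: insert ape -> sets bits 0 2 -> bits=10101100
Op 3: insert rat -> sets bits 5 6 -> bits=10101110
Op 4: query koi -> checks bit4=1, bit5=1 (all 1) -> maybe
Op 5: insert jay -> sets bits 0 5 -> bits=10101110
Op 6: insert bat -> sets bits 0 7 -> bits=10101111
Op 7: query koi -> checks bit4=1, bit5=1 (all 1) -> maybe
Op 8: query jay -> checks bit0=1, bit5=1 (all 1) -> maybe
Op 9: insert owl -> sets bits 0 7 -> bits=10101111
Op 10: insert elk -> sets bits 2 3 -> bits=10111111
Query results in order: maybe maybe maybe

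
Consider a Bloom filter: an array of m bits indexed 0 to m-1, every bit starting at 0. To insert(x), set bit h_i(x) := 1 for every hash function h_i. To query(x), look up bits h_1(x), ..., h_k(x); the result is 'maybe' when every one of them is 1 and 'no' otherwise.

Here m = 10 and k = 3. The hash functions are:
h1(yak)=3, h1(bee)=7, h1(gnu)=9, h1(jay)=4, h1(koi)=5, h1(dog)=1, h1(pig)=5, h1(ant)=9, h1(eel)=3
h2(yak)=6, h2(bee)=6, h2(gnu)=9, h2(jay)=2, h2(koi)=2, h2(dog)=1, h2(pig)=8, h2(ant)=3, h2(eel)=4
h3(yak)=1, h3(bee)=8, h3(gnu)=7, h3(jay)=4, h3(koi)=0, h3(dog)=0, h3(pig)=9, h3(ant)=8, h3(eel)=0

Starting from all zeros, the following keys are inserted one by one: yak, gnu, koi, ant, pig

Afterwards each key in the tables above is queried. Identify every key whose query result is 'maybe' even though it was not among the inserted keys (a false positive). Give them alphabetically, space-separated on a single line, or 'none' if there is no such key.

Start: bits=0000000000
After insert 'yak': sets bits 1 3 6 -> bits=0101001000
After insert 'gnu': sets bits 7 9 -> bits=0101001101
After insert 'koi': sets bits 0 2 5 -> bits=1111011101
After insert 'ant': sets bits 3 8 9 -> bits=1111011111
After insert 'pig': sets bits 5 8 9 -> bits=1111011111
Not inserted: bee dog eel jay — query each against bits=1111011111:
query bee: checks bit6=1, bit7=1, bit8=1 (all 1) -> maybe => FALSE POSITIVE
query dog: checks bit0=1, bit1=1 (all 1) -> maybe => FALSE POSITIVE
query eel: checks bit0=1, bit3=1, bit4=0 (has a 0) -> no => not a false positive
query jay: checks bit2=1, bit4=0 (has a 0) -> no => not a false positive
False positives (alphabetical): bee dog

Answer: bee dog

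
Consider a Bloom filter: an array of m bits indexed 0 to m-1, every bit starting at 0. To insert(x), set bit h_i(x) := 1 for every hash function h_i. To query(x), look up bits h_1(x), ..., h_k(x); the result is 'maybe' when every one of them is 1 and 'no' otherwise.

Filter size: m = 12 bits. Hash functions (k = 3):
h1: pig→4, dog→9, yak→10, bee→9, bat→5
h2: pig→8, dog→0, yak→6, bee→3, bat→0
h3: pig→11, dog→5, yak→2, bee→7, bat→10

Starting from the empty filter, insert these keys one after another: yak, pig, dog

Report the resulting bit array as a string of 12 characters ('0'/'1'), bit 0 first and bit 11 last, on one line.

Start: bits=000000000000
After insert 'yak': sets bits 2 6 10 -> bits=001000100010
After insert 'pig': sets bits 4 8 11 -> bits=001010101011
After insert 'dog': sets bits 0 5 9 -> bits=101011101111

Answer: 101011101111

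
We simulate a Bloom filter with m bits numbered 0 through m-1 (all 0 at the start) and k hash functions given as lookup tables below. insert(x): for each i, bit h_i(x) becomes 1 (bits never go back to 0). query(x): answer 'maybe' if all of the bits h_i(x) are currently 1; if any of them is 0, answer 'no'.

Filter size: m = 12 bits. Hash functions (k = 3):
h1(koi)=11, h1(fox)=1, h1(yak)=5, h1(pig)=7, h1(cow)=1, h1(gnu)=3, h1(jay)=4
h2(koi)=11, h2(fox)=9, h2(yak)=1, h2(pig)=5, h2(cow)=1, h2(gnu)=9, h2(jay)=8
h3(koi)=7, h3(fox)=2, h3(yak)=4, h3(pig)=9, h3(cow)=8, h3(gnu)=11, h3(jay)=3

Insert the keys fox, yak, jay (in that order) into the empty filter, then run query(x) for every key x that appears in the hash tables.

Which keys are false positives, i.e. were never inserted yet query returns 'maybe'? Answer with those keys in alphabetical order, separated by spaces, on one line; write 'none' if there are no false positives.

Answer: cow

Derivation:
Start: bits=000000000000
After insert 'fox': sets bits 1 2 9 -> bits=011000000100
After insert 'yak': sets bits 1 4 5 -> bits=011011000100
After insert 'jay': sets bits 3 4 8 -> bits=011111001100
Not inserted: cow gnu koi pig — query each against bits=011111001100:
query cow: checks bit1=1, bit8=1 (all 1) -> maybe => FALSE POSITIVE
query gnu: checks bit3=1, bit9=1, bit11=0 (has a 0) -> no => not a false positive
query koi: checks bit7=0, bit11=0 (has a 0) -> no => not a false positive
query pig: checks bit5=1, bit7=0, bit9=1 (has a 0) -> no => not a false positive
False positives (alphabetical): cow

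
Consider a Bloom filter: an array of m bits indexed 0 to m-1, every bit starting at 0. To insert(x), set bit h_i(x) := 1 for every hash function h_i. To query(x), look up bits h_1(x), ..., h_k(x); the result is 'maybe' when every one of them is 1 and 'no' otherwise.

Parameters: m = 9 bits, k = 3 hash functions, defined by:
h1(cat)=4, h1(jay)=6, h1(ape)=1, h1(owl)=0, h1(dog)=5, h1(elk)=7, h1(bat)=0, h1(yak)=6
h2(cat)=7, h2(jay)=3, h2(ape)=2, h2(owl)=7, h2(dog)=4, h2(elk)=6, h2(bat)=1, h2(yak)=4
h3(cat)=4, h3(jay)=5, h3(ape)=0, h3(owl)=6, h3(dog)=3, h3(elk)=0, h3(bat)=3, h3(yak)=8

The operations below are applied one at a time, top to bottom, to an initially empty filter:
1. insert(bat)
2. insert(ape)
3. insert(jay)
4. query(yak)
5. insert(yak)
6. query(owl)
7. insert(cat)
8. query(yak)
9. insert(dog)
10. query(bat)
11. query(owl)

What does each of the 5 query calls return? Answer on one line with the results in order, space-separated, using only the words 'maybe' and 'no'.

Answer: no no maybe maybe maybe

Derivation:
Start: bits=000000000
Op 1: insert bat -> sets bits 0 1 3 -> bits=110100000
Op 2: insert ape -> sets bits 0 1 2 -> bits=111100000
Op 3: insert jay -> sets bits 3 5 6 -> bits=111101100
Op 4: query yak -> checks bit4=0, bit6=1, bit8=0 (has a 0) -> no
Op 5: insert yak -> sets bits 4 6 8 -> bits=111111101
Op 6: query owl -> checks bit0=1, bit6=1, bit7=0 (has a 0) -> no
Op 7: insert cat -> sets bits 4 7 -> bits=111111111
Op 8: query yak -> checks bit4=1, bit6=1, bit8=1 (all 1) -> maybe
Op 9: insert dog -> sets bits 3 4 5 -> bits=111111111
Op 10: query bat -> checks bit0=1, bit1=1, bit3=1 (all 1) -> maybe
Op 11: query owl -> checks bit0=1, bit6=1, bit7=1 (all 1) -> maybe
Query results in order: no no maybe maybe maybe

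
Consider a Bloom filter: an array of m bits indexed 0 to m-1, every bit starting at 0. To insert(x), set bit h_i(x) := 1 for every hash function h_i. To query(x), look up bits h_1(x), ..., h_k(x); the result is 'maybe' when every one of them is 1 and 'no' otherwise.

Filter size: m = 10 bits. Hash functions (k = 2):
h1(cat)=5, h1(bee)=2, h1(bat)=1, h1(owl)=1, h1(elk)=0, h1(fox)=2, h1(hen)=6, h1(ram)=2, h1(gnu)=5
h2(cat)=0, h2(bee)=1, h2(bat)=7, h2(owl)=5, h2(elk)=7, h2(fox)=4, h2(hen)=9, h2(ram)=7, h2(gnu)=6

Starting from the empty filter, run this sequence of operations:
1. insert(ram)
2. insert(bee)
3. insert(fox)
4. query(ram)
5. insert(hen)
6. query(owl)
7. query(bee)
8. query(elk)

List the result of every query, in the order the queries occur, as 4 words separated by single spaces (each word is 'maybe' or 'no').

Answer: maybe no maybe no

Derivation:
Start: bits=0000000000
Op 1: insert ram -> sets bits 2 7 -> bits=0010000100
Op 2: insert bee -> sets bits 1 2 -> bits=0110000100
Op 3: insert fox -> sets bits 2 4 -> bits=0110100100
Op 4: query ram -> checks bit2=1, bit7=1 (all 1) -> maybe
Op 5: insert hen -> sets bits 6 9 -> bits=0110101101
Op 6: query owl -> checks bit1=1, bit5=0 (has a 0) -> no
Op 7: query bee -> checks bit1=1, bit2=1 (all 1) -> maybe
Op 8: query elk -> checks bit0=0, bit7=1 (has a 0) -> no
Query results in order: maybe no maybe no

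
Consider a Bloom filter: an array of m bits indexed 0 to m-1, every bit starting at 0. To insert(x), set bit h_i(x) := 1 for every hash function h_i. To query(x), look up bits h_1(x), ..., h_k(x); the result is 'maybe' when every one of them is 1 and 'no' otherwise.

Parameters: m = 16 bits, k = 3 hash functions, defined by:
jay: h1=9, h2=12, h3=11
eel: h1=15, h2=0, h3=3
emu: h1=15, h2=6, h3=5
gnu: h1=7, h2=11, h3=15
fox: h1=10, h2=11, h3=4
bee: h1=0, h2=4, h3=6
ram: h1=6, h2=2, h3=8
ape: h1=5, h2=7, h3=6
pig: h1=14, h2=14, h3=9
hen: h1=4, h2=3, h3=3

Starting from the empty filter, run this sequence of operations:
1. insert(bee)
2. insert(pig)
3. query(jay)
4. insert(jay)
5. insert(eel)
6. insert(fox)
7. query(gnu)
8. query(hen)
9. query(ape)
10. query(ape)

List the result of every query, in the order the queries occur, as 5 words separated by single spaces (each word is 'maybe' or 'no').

Answer: no no maybe no no

Derivation:
Start: bits=0000000000000000
Op 1: insert bee -> sets bits 0 4 6 -> bits=1000101000000000
Op 2: insert pig -> sets bits 9 14 -> bits=1000101001000010
Op 3: query jay -> checks bit9=1, bit11=0, bit12=0 (has a 0) -> no
Op 4: insert jay -> sets bits 9 11 12 -> bits=1000101001011010
Op 5: insert eel -> sets bits 0 3 15 -> bits=1001101001011011
Op 6: insert fox -> sets bits 4 10 11 -> bits=1001101001111011
Op 7: query gnu -> checks bit7=0, bit11=1, bit15=1 (has a 0) -> no
Op 8: query hen -> checks bit3=1, bit4=1 (all 1) -> maybe
Op 9: query ape -> checks bit5=0, bit6=1, bit7=0 (has a 0) -> no
Op 10: query ape -> checks bit5=0, bit6=1, bit7=0 (has a 0) -> no
Query results in order: no no maybe no no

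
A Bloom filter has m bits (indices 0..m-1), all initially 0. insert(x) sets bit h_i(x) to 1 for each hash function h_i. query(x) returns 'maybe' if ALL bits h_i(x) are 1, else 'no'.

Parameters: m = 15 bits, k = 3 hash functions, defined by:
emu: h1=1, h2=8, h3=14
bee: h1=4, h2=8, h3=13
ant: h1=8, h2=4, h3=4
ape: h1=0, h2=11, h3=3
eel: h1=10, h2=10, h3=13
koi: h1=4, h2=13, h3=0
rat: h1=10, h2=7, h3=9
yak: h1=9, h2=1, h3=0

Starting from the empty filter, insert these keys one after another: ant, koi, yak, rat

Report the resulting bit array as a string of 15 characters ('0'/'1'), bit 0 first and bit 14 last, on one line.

Start: bits=000000000000000
After insert 'ant': sets bits 4 8 -> bits=000010001000000
After insert 'koi': sets bits 0 4 13 -> bits=100010001000010
After insert 'yak': sets bits 0 1 9 -> bits=110010001100010
After insert 'rat': sets bits 7 9 10 -> bits=110010011110010

Answer: 110010011110010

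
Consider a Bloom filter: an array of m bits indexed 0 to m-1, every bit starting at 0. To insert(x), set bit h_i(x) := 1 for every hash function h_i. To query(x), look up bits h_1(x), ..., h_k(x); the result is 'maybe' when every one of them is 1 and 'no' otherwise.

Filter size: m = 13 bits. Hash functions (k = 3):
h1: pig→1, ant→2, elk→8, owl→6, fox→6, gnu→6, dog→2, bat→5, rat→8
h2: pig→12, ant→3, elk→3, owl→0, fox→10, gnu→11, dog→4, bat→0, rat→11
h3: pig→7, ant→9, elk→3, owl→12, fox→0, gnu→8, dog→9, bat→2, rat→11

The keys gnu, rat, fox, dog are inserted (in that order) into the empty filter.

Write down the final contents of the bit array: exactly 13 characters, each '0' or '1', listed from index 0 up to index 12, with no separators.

Answer: 1010101011110

Derivation:
Start: bits=0000000000000
After insert 'gnu': sets bits 6 8 11 -> bits=0000001010010
After insert 'rat': sets bits 8 11 -> bits=0000001010010
After insert 'fox': sets bits 0 6 10 -> bits=1000001010110
After insert 'dog': sets bits 2 4 9 -> bits=1010101011110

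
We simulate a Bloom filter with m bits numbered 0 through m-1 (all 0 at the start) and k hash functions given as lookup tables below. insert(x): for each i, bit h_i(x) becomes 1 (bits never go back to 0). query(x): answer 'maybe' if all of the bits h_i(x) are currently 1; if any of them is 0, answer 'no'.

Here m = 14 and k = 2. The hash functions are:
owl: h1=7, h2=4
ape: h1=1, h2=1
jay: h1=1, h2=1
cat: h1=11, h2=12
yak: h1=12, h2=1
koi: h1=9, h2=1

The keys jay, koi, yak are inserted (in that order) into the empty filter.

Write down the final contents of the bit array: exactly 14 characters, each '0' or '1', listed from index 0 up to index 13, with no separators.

Start: bits=00000000000000
After insert 'jay': sets bits 1 -> bits=01000000000000
After insert 'koi': sets bits 1 9 -> bits=01000000010000
After insert 'yak': sets bits 1 12 -> bits=01000000010010

Answer: 01000000010010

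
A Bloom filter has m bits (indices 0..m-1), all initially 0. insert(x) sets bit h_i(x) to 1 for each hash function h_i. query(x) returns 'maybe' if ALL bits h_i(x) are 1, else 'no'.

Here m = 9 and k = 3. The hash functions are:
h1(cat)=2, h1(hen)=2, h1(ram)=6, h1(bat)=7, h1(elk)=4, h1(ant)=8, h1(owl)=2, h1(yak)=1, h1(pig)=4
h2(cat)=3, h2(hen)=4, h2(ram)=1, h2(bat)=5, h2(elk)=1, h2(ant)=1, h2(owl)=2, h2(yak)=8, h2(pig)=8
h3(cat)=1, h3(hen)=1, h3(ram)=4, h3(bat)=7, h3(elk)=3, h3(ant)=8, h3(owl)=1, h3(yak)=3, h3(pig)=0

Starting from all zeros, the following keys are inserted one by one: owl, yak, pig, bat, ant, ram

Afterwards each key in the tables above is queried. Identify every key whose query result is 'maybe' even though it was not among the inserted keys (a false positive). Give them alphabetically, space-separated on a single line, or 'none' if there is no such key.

Answer: cat elk hen

Derivation:
Start: bits=000000000
After insert 'owl': sets bits 1 2 -> bits=011000000
After insert 'yak': sets bits 1 3 8 -> bits=011100001
After insert 'pig': sets bits 0 4 8 -> bits=111110001
After insert 'bat': sets bits 5 7 -> bits=111111011
After insert 'ant': sets bits 1 8 -> bits=111111011
After insert 'ram': sets bits 1 4 6 -> bits=111111111
Not inserted: cat elk hen — query each against bits=111111111:
query cat: checks bit1=1, bit2=1, bit3=1 (all 1) -> maybe => FALSE POSITIVE
query elk: checks bit1=1, bit3=1, bit4=1 (all 1) -> maybe => FALSE POSITIVE
query hen: checks bit1=1, bit2=1, bit4=1 (all 1) -> maybe => FALSE POSITIVE
False positives (alphabetical): cat elk hen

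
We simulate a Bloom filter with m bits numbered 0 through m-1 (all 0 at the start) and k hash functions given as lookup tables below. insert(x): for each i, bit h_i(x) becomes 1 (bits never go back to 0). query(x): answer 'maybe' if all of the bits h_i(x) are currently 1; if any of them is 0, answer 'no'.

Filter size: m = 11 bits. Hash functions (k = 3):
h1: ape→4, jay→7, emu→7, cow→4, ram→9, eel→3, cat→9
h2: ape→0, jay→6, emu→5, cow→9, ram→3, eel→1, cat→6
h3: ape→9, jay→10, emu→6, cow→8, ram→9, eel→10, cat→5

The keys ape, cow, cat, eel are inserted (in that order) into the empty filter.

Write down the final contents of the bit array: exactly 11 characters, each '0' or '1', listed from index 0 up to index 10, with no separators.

Start: bits=00000000000
After insert 'ape': sets bits 0 4 9 -> bits=10001000010
After insert 'cow': sets bits 4 8 9 -> bits=10001000110
After insert 'cat': sets bits 5 6 9 -> bits=10001110110
After insert 'eel': sets bits 1 3 10 -> bits=11011110111

Answer: 11011110111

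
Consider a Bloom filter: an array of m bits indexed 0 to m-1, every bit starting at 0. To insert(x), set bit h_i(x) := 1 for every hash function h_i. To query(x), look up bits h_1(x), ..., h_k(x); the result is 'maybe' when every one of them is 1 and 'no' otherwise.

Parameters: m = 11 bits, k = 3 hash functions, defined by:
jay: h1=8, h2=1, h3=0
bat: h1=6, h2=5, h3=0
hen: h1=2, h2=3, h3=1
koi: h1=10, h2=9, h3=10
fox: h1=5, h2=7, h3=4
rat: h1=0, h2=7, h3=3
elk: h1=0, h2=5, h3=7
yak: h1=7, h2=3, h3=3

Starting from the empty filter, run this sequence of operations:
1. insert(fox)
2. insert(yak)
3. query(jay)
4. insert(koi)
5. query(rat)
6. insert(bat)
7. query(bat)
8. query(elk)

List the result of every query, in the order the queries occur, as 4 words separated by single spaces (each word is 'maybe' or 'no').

Start: bits=00000000000
Op 1: insert fox -> sets bits 4 5 7 -> bits=00001101000
Op 2: insert yak -> sets bits 3 7 -> bits=00011101000
Op 3: query jay -> checks bit0=0, bit1=0, bit8=0 (has a 0) -> no
Op 4: insert koi -> sets bits 9 10 -> bits=00011101011
Op 5: query rat -> checks bit0=0, bit3=1, bit7=1 (has a 0) -> no
Op 6: insert bat -> sets bits 0 5 6 -> bits=10011111011
Op 7: query bat -> checks bit0=1, bit5=1, bit6=1 (all 1) -> maybe
Op 8: query elk -> checks bit0=1, bit5=1, bit7=1 (all 1) -> maybe
Query results in order: no no maybe maybe

Answer: no no maybe maybe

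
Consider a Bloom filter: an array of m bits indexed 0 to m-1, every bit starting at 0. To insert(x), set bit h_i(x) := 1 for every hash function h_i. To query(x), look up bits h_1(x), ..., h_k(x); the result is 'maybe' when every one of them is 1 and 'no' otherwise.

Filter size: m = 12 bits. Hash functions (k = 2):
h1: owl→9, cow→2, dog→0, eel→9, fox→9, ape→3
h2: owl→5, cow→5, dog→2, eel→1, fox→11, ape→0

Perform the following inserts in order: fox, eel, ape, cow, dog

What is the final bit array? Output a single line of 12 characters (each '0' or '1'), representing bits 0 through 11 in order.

Start: bits=000000000000
After insert 'fox': sets bits 9 11 -> bits=000000000101
After insert 'eel': sets bits 1 9 -> bits=010000000101
After insert 'ape': sets bits 0 3 -> bits=110100000101
After insert 'cow': sets bits 2 5 -> bits=111101000101
After insert 'dog': sets bits 0 2 -> bits=111101000101

Answer: 111101000101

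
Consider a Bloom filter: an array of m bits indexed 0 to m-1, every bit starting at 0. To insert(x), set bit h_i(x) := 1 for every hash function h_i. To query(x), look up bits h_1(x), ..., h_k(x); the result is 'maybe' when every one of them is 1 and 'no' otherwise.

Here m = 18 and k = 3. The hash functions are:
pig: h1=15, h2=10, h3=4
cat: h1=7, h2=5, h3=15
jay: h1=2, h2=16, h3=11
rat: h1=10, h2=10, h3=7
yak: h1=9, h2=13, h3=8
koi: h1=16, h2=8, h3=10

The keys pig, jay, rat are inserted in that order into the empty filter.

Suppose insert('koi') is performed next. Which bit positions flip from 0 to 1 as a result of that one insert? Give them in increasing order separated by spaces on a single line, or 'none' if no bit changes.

Answer: 8

Derivation:
Start: bits=000000000000000000
After insert 'pig': sets bits 4 10 15 -> bits=000010000010000100
After insert 'jay': sets bits 2 11 16 -> bits=001010000011000110
After insert 'rat': sets bits 7 10 -> bits=001010010011000110
insert 'koi' would touch bits 8 10 16; currently bit8=0, bit10=1, bit16=1
Bits that are 0 among those (would change 0->1): 8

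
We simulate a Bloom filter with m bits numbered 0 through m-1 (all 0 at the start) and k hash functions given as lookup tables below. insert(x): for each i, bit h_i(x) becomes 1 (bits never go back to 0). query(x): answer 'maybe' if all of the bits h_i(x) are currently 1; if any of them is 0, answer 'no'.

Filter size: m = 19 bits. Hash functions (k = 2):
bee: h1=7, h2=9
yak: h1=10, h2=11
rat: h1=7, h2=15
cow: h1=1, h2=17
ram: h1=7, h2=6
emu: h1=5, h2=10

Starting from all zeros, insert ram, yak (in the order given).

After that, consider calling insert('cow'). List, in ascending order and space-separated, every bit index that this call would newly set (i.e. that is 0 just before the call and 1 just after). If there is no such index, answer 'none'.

Start: bits=0000000000000000000
After insert 'ram': sets bits 6 7 -> bits=0000001100000000000
After insert 'yak': sets bits 10 11 -> bits=0000001100110000000
insert 'cow' would touch bits 1 17; currently bit1=0, bit17=0
Bits that are 0 among those (would change 0->1): 1 17

Answer: 1 17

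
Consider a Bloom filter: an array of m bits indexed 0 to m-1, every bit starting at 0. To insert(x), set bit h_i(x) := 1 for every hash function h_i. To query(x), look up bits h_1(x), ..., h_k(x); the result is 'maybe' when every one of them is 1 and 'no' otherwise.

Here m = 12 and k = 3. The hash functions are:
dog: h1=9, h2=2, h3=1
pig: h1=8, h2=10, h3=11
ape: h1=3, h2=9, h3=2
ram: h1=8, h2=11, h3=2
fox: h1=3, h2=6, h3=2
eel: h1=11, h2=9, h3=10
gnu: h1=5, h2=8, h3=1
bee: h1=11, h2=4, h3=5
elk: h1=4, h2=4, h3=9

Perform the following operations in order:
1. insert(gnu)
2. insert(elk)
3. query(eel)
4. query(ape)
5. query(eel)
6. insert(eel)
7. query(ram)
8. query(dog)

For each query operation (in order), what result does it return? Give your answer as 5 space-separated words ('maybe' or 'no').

Answer: no no no no no

Derivation:
Start: bits=000000000000
Op 1: insert gnu -> sets bits 1 5 8 -> bits=010001001000
Op 2: insert elk -> sets bits 4 9 -> bits=010011001100
Op 3: query eel -> checks bit9=1, bit10=0, bit11=0 (has a 0) -> no
Op 4: query ape -> checks bit2=0, bit3=0, bit9=1 (has a 0) -> no
Op 5: query eel -> checks bit9=1, bit10=0, bit11=0 (has a 0) -> no
Op 6: insert eel -> sets bits 9 10 11 -> bits=010011001111
Op 7: query ram -> checks bit2=0, bit8=1, bit11=1 (has a 0) -> no
Op 8: query dog -> checks bit1=1, bit2=0, bit9=1 (has a 0) -> no
Query results in order: no no no no no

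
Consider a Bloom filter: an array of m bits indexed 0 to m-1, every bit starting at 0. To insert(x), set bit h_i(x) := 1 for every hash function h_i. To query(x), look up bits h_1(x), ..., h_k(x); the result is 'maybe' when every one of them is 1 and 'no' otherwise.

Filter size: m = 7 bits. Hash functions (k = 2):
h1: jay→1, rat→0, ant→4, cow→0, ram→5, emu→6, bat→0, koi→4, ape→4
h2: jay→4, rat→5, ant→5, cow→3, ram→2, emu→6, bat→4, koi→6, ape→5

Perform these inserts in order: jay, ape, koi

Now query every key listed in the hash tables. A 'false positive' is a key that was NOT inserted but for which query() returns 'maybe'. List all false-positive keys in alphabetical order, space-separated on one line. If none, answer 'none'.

Answer: ant emu

Derivation:
Start: bits=0000000
After insert 'jay': sets bits 1 4 -> bits=0100100
After insert 'ape': sets bits 4 5 -> bits=0100110
After insert 'koi': sets bits 4 6 -> bits=0100111
Not inserted: ant bat cow emu ram rat — query each against bits=0100111:
query ant: checks bit4=1, bit5=1 (all 1) -> maybe => FALSE POSITIVE
query bat: checks bit0=0, bit4=1 (has a 0) -> no => not a false positive
query cow: checks bit0=0, bit3=0 (has a 0) -> no => not a false positive
query emu: checks bit6=1 (all 1) -> maybe => FALSE POSITIVE
query ram: checks bit2=0, bit5=1 (has a 0) -> no => not a false positive
query rat: checks bit0=0, bit5=1 (has a 0) -> no => not a false positive
False positives (alphabetical): ant emu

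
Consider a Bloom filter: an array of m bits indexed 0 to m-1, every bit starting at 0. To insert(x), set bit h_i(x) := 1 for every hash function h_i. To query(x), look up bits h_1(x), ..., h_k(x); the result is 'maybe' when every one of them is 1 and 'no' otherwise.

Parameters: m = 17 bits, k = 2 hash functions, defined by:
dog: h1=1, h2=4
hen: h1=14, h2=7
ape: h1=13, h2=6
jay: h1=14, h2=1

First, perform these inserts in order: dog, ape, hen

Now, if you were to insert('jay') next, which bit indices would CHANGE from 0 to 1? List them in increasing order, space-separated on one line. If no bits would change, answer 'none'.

Answer: none

Derivation:
Start: bits=00000000000000000
After insert 'dog': sets bits 1 4 -> bits=01001000000000000
After insert 'ape': sets bits 6 13 -> bits=01001010000001000
After insert 'hen': sets bits 7 14 -> bits=01001011000001100
insert 'jay' would touch bits 1 14; currently bit1=1, bit14=1
Bits that are 0 among those (would change 0->1): none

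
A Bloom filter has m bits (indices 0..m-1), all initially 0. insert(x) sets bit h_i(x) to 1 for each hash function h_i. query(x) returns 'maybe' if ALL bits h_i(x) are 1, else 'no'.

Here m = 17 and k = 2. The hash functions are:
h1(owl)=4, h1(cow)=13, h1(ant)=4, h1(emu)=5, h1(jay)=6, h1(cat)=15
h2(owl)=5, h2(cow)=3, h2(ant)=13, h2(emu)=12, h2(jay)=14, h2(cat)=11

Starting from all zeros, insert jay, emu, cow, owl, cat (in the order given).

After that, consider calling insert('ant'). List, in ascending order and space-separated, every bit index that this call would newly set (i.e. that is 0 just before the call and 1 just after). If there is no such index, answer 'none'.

Start: bits=00000000000000000
After insert 'jay': sets bits 6 14 -> bits=00000010000000100
After insert 'emu': sets bits 5 12 -> bits=00000110000010100
After insert 'cow': sets bits 3 13 -> bits=00010110000011100
After insert 'owl': sets bits 4 5 -> bits=00011110000011100
After insert 'cat': sets bits 11 15 -> bits=00011110000111110
insert 'ant' would touch bits 4 13; currently bit4=1, bit13=1
Bits that are 0 among those (would change 0->1): none

Answer: none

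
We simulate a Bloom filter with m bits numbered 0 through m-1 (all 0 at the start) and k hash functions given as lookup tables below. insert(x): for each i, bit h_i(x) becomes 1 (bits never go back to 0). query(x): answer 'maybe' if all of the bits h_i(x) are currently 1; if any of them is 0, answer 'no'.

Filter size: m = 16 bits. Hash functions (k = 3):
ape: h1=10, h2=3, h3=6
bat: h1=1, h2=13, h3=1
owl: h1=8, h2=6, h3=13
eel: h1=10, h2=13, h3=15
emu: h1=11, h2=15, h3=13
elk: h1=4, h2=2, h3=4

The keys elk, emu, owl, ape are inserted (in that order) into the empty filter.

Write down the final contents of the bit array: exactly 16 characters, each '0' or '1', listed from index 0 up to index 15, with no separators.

Start: bits=0000000000000000
After insert 'elk': sets bits 2 4 -> bits=0010100000000000
After insert 'emu': sets bits 11 13 15 -> bits=0010100000010101
After insert 'owl': sets bits 6 8 13 -> bits=0010101010010101
After insert 'ape': sets bits 3 6 10 -> bits=0011101010110101

Answer: 0011101010110101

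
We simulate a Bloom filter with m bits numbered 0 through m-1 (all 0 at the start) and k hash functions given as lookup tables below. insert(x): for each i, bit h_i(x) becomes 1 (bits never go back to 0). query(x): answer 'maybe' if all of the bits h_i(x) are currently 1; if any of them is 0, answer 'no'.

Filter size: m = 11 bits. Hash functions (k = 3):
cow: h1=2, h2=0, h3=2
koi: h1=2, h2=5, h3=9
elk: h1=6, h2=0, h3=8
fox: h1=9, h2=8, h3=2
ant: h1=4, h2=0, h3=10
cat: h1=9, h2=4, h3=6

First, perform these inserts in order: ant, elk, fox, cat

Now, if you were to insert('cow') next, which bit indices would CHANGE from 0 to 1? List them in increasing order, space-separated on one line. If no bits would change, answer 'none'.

Answer: none

Derivation:
Start: bits=00000000000
After insert 'ant': sets bits 0 4 10 -> bits=10001000001
After insert 'elk': sets bits 0 6 8 -> bits=10001010101
After insert 'fox': sets bits 2 8 9 -> bits=10101010111
After insert 'cat': sets bits 4 6 9 -> bits=10101010111
insert 'cow' would touch bits 0 2; currently bit0=1, bit2=1
Bits that are 0 among those (would change 0->1): none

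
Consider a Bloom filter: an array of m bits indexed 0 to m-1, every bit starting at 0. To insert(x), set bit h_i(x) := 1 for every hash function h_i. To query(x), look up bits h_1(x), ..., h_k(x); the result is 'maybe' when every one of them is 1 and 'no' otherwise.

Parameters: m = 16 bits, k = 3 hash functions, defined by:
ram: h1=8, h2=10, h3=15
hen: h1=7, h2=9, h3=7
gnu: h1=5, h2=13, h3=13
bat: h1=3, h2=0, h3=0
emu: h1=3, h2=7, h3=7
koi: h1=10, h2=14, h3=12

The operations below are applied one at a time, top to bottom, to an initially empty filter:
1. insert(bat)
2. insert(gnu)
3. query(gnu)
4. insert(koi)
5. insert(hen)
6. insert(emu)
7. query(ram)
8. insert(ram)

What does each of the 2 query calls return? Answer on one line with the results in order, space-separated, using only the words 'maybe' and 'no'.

Answer: maybe no

Derivation:
Start: bits=0000000000000000
Op 1: insert bat -> sets bits 0 3 -> bits=1001000000000000
Op 2: insert gnu -> sets bits 5 13 -> bits=1001010000000100
Op 3: query gnu -> checks bit5=1, bit13=1 (all 1) -> maybe
Op 4: insert koi -> sets bits 10 12 14 -> bits=1001010000101110
Op 5: insert hen -> sets bits 7 9 -> bits=1001010101101110
Op 6: insert emu -> sets bits 3 7 -> bits=1001010101101110
Op 7: query ram -> checks bit8=0, bit10=1, bit15=0 (has a 0) -> no
Op 8: insert ram -> sets bits 8 10 15 -> bits=1001010111101111
Query results in order: maybe no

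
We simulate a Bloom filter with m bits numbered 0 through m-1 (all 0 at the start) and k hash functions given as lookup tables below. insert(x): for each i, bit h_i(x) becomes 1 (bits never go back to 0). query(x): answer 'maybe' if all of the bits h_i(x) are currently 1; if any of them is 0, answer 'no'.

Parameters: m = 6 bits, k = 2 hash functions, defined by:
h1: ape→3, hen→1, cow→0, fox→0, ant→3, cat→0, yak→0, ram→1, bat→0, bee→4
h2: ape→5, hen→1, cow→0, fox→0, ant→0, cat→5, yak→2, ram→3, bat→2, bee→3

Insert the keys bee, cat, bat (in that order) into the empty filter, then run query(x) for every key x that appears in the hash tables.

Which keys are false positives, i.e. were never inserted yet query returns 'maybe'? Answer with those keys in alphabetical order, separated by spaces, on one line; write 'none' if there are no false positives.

Answer: ant ape cow fox yak

Derivation:
Start: bits=000000
After insert 'bee': sets bits 3 4 -> bits=000110
After insert 'cat': sets bits 0 5 -> bits=100111
After insert 'bat': sets bits 0 2 -> bits=101111
Not inserted: ant ape cow fox hen ram yak — query each against bits=101111:
query ant: checks bit0=1, bit3=1 (all 1) -> maybe => FALSE POSITIVE
query ape: checks bit3=1, bit5=1 (all 1) -> maybe => FALSE POSITIVE
query cow: checks bit0=1 (all 1) -> maybe => FALSE POSITIVE
query fox: checks bit0=1 (all 1) -> maybe => FALSE POSITIVE
query hen: checks bit1=0 (has a 0) -> no => not a false positive
query ram: checks bit1=0, bit3=1 (has a 0) -> no => not a false positive
query yak: checks bit0=1, bit2=1 (all 1) -> maybe => FALSE POSITIVE
False positives (alphabetical): ant ape cow fox yak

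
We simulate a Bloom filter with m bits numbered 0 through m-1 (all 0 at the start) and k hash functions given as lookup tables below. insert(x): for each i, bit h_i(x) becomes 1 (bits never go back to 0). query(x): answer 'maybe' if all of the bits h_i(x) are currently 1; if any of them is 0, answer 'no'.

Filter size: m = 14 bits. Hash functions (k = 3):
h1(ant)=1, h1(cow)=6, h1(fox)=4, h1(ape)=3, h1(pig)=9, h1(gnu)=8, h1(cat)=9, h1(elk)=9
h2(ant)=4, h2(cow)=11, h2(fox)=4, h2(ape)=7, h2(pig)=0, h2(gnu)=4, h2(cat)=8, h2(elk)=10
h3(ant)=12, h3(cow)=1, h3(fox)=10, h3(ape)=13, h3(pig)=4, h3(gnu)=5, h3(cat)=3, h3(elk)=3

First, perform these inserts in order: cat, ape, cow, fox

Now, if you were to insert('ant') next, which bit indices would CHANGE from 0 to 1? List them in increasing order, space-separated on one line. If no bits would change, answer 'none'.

Start: bits=00000000000000
After insert 'cat': sets bits 3 8 9 -> bits=00010000110000
After insert 'ape': sets bits 3 7 13 -> bits=00010001110001
After insert 'cow': sets bits 1 6 11 -> bits=01010011110101
After insert 'fox': sets bits 4 10 -> bits=01011011111101
insert 'ant' would touch bits 1 4 12; currently bit1=1, bit4=1, bit12=0
Bits that are 0 among those (would change 0->1): 12

Answer: 12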